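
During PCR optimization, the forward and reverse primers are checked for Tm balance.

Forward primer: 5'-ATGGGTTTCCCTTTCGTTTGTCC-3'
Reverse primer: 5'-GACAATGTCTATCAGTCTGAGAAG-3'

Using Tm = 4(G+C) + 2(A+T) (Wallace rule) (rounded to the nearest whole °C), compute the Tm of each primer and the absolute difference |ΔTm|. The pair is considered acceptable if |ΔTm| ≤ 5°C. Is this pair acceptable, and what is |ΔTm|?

Forward: A=1 T=11 G=5 C=6 → Tm = 2·12 + 4·11 = 68°C.
Reverse: A=8 T=6 G=6 C=4 → Tm = 2·14 + 4·10 = 68°C.
|ΔTm| = |68 − 68| = 0°C, ≤ 5°C.

|ΔTm| = 0°C; the pair is acceptable.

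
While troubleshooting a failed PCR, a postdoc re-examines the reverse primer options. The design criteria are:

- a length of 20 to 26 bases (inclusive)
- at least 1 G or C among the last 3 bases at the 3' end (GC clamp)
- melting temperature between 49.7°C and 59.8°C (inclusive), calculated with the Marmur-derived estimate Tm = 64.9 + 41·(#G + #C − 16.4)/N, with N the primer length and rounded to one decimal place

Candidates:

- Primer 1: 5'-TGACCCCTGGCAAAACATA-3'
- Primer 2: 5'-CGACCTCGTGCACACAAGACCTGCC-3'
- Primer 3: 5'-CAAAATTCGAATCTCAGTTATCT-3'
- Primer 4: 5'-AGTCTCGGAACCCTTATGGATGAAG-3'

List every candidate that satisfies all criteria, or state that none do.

Primer 4 only.

Primer 1 (19 nt, A=7 T=3 G=3 C=6): length 19, outside 20–26 ✗; 3' end ATA has 0 G/C, need ≥1 ✗; Tm = 64.9 + 41·(9 − 16.4)/19 = 48.9°C, outside 49.7–59.8°C ✗ — fails.
Primer 2 (25 nt, A=6 T=3 G=5 C=11): length 25 ✓; 3' end GCC has 3 G/C ✓; Tm = 64.9 + 41·(16 − 16.4)/25 = 64.2°C, outside 49.7–59.8°C ✗ — fails.
Primer 3 (23 nt, A=8 T=8 G=2 C=5): length 23 ✓; 3' end TCT has 1 G/C ✓; Tm = 64.9 + 41·(7 − 16.4)/23 = 48.1°C, outside 49.7–59.8°C ✗ — fails.
Primer 4 (25 nt, A=7 T=6 G=7 C=5): length 25 ✓; 3' end AAG has 1 G/C ✓; Tm = 64.9 + 41·(12 − 16.4)/25 = 57.7°C ✓ — passes.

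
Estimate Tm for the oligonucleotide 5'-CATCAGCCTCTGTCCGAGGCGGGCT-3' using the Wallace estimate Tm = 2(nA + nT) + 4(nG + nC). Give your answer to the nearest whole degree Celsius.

84°C

Base counts: A=3, T=5, G=8, C=9 (length 25).
Tm = 2·(3+5) + 4·(8+9) = 2·8 + 4·17 = 16 + 68 = 84°C.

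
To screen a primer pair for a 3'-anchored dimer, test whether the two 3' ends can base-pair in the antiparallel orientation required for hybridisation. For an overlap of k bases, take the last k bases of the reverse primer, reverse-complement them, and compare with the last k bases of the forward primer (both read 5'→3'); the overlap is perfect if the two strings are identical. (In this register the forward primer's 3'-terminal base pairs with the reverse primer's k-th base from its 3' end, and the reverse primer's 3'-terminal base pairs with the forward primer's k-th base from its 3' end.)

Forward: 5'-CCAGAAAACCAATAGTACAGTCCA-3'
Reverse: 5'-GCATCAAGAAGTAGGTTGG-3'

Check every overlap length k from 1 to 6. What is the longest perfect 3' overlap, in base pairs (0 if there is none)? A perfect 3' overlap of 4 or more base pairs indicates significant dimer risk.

Longest perfect overlap: 3 complementary base pairs; below the dimer-risk threshold (threshold 4).

Last 6 bases (5'→3') — forward …AGTCCA, reverse …GGTTGG.
Reverse complement of the reverse primer's last 6 bases: CCAACC; its first k bases are the reverse complement of the reverse primer's last k bases, so a perfect k-base overlap needs the forward primer's last k bases to equal them.
Comparing (forward last k vs required): k=1: A vs C ✗; k=2: CA vs CC ✗; k=3: CCA vs CCA ✓; k=4: TCCA vs CCAA ✗; k=5: GTCCA vs CCAAC ✗; k=6: AGTCCA vs CCAACC ✗.
Only k = 3 is perfect, so the longest perfect 3' overlap is 3.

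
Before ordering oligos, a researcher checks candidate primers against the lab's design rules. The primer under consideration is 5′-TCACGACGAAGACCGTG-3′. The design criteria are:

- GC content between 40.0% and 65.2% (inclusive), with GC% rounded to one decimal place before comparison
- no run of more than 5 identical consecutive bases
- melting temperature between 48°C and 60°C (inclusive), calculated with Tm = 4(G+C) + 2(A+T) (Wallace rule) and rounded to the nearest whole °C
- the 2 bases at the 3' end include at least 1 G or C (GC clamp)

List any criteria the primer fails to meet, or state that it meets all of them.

Base counts: A=5, T=2, G=5, C=5 (length 17).
GC content: GC 10/17 = 58.8% ✓
homopolymer run: longest run = 2 ✓
Tm: Tm = 2·7 + 4·10 = 54°C ✓
GC clamp: 3' end TG has 1 G/C ✓

Meets all criteria.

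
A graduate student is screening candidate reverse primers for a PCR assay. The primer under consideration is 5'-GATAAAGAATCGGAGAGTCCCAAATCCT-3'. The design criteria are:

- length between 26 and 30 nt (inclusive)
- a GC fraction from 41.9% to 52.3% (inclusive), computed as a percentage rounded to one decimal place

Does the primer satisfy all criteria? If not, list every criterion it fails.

Meets all criteria.

Base counts: A=11, T=5, G=6, C=6 (length 28).
length: length 28 ✓
GC content: GC 12/28 = 42.9% ✓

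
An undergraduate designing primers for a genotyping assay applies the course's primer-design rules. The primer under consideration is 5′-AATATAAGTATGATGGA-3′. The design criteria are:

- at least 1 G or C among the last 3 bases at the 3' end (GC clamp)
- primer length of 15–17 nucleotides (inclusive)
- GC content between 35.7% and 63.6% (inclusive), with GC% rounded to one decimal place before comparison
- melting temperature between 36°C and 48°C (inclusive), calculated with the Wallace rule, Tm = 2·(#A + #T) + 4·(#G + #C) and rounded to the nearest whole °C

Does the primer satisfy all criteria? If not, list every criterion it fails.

Fails: GC content.

Base counts: A=8, T=5, G=4, C=0 (length 17).
GC clamp: 3' end GGA has 2 G/C ✓
length: length 17 ✓
GC content: GC 4/17 = 23.5%, outside 35.7–63.6% ✗
Tm: Tm = 2·13 + 4·4 = 42°C ✓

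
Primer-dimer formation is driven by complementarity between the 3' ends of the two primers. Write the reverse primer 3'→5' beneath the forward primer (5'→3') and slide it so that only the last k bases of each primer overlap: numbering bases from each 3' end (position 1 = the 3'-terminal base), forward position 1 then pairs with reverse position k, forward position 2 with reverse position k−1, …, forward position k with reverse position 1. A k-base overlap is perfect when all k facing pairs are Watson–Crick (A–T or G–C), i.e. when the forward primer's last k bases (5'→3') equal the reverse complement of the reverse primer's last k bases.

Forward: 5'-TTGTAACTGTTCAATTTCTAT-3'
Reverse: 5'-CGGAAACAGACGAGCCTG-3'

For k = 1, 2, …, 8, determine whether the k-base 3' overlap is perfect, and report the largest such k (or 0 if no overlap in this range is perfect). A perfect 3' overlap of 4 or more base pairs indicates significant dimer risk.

Last 8 bases (5'→3') — forward …ATTTCTAT, reverse …CGAGCCTG.
Reverse complement of the reverse primer's last 8 bases: CAGGCTCG; its first k bases are the reverse complement of the reverse primer's last k bases, so a perfect k-base overlap needs the forward primer's last k bases to equal them.
Comparing (forward last k vs required): k=1: T vs C ✗; k=2: AT vs CA ✗; k=3: TAT vs CAG ✗; k=4: CTAT vs CAGG ✗; k=5: TCTAT vs CAGGC ✗; k=6: TTCTAT vs CAGGCT ✗; k=7: TTTCTAT vs CAGGCTC ✗; k=8: ATTTCTAT vs CAGGCTCG ✗.
No overlap length from 1 to 8 is perfect, so the longest perfect 3' overlap is 0.

Longest perfect overlap: 0 complementary base pairs; below the dimer-risk threshold (threshold 4).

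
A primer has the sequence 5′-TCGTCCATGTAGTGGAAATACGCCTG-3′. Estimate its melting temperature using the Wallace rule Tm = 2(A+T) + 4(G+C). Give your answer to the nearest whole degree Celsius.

Base counts: A=6, T=7, G=7, C=6 (length 26).
Tm = 2·(6+7) + 4·(7+6) = 2·13 + 4·13 = 26 + 52 = 78°C.

78°C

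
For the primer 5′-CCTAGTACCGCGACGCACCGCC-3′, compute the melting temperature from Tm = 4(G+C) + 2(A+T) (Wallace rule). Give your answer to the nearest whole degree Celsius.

76°C

Base counts: A=4, T=2, G=5, C=11 (length 22).
Tm = 2·(4+2) + 4·(5+11) = 2·6 + 4·16 = 12 + 64 = 76°C.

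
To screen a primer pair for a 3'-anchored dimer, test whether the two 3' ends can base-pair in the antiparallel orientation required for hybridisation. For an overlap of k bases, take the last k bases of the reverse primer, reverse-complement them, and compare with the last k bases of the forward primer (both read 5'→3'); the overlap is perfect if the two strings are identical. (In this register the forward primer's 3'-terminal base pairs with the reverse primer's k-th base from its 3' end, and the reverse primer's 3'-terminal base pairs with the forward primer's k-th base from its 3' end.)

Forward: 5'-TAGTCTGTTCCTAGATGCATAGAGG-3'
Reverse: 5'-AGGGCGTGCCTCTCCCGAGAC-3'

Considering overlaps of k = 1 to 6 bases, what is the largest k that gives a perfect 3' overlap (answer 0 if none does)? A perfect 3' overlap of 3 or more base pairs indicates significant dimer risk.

Last 6 bases (5'→3') — forward …TAGAGG, reverse …CGAGAC.
Reverse complement of the reverse primer's last 6 bases: GTCTCG; its first k bases are the reverse complement of the reverse primer's last k bases, so a perfect k-base overlap needs the forward primer's last k bases to equal them.
Comparing (forward last k vs required): k=1: G vs G ✓; k=2: GG vs GT ✗; k=3: AGG vs GTC ✗; k=4: GAGG vs GTCT ✗; k=5: AGAGG vs GTCTC ✗; k=6: TAGAGG vs GTCTCG ✗.
Only k = 1 is perfect, so the longest perfect 3' overlap is 1.

Longest perfect overlap: 1 complementary base pair; below the dimer-risk threshold (threshold 3).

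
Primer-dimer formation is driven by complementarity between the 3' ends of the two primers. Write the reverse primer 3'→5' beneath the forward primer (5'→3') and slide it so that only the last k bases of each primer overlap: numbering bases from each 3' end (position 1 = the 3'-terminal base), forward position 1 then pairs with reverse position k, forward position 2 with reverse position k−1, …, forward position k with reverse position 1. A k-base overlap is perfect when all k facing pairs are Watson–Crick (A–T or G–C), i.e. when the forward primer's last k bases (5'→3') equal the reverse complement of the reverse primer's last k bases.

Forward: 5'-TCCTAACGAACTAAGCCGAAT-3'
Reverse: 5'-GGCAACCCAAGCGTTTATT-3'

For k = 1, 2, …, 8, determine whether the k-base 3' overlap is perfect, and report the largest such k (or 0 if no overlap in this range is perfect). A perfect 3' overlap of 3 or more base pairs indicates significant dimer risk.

Last 8 bases (5'→3') — forward …AGCCGAAT, reverse …CGTTTATT.
Reverse complement of the reverse primer's last 8 bases: AATAAACG; its first k bases are the reverse complement of the reverse primer's last k bases, so a perfect k-base overlap needs the forward primer's last k bases to equal them.
Comparing (forward last k vs required): k=1: T vs A ✗; k=2: AT vs AA ✗; k=3: AAT vs AAT ✓; k=4: GAAT vs AATA ✗; k=5: CGAAT vs AATAA ✗; k=6: CCGAAT vs AATAAA ✗; k=7: GCCGAAT vs AATAAAC ✗; k=8: AGCCGAAT vs AATAAACG ✗.
Only k = 3 is perfect, so the longest perfect 3' overlap is 3.

Longest perfect overlap: 3 complementary base pairs; significant dimer risk (threshold 3).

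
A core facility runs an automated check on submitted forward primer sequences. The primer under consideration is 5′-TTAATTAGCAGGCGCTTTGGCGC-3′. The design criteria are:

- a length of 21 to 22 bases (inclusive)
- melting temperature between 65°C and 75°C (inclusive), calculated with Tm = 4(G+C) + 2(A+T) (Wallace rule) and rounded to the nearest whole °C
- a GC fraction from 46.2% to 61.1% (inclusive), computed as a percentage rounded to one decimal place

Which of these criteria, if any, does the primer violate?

Fails: length.

Base counts: A=4, T=7, G=7, C=5 (length 23).
length: length 23, outside 21–22 ✗
Tm: Tm = 2·11 + 4·12 = 70°C ✓
GC content: GC 12/23 = 52.2% ✓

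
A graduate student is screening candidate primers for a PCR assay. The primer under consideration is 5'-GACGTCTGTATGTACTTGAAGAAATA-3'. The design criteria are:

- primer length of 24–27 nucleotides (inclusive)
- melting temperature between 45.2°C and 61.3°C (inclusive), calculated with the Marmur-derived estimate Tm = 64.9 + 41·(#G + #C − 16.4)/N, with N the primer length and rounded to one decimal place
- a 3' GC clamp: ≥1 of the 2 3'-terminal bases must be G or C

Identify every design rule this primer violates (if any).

Fails: GC clamp.

Base counts: A=9, T=8, G=6, C=3 (length 26).
length: length 26 ✓
Tm: Tm = 64.9 + 41·(9 − 16.4)/26 = 53.2°C ✓
GC clamp: 3' end TA has 0 G/C, need ≥1 ✗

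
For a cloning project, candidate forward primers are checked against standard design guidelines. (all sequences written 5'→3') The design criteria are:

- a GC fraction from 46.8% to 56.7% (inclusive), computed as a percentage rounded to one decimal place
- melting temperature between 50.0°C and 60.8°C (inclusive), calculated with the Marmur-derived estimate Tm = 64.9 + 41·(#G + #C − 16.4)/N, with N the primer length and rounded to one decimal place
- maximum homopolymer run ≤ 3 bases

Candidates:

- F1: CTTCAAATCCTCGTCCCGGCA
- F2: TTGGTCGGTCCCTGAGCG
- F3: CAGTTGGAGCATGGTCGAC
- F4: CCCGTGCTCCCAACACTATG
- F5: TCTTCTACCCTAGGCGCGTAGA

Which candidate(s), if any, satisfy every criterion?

F5 only.

F1 (21 nt, A=4 T=5 G=3 C=9): GC 12/21 = 57.1%, outside 46.8–56.7% ✗; Tm = 64.9 + 41·(12 − 16.4)/21 = 56.3°C ✓; longest run = 3 ✓ — fails.
F2 (18 nt, A=1 T=5 G=7 C=5): GC 12/18 = 66.7%, outside 46.8–56.7% ✗; Tm = 64.9 + 41·(12 − 16.4)/18 = 54.9°C ✓; longest run = 3 ✓ — fails.
F3 (19 nt, A=4 T=4 G=7 C=4): GC 11/19 = 57.9%, outside 46.8–56.7% ✗; Tm = 64.9 + 41·(11 − 16.4)/19 = 53.2°C ✓; longest run = 2 ✓ — fails.
F4 (20 nt, A=4 T=4 G=3 C=9): GC 12/20 = 60.0%, outside 46.8–56.7% ✗; Tm = 64.9 + 41·(12 − 16.4)/20 = 55.9°C ✓; longest run = 3 ✓ — fails.
F5 (22 nt, A=4 T=6 G=5 C=7): GC 12/22 = 54.5% ✓; Tm = 64.9 + 41·(12 − 16.4)/22 = 56.7°C ✓; longest run = 3 ✓ — passes.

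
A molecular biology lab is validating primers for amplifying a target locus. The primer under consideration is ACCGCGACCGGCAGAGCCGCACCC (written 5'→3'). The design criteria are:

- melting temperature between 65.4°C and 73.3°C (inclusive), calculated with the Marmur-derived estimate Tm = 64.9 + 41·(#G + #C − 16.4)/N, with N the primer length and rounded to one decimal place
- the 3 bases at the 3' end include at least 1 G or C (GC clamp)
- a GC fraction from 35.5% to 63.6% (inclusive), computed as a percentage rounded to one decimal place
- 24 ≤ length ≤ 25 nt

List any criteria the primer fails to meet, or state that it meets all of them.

Fails: GC content.

Base counts: A=5, T=0, G=7, C=12 (length 24).
Tm: Tm = 64.9 + 41·(19 − 16.4)/24 = 69.3°C ✓
GC clamp: 3' end CCC has 3 G/C ✓
GC content: GC 19/24 = 79.2%, outside 35.5–63.6% ✗
length: length 24 ✓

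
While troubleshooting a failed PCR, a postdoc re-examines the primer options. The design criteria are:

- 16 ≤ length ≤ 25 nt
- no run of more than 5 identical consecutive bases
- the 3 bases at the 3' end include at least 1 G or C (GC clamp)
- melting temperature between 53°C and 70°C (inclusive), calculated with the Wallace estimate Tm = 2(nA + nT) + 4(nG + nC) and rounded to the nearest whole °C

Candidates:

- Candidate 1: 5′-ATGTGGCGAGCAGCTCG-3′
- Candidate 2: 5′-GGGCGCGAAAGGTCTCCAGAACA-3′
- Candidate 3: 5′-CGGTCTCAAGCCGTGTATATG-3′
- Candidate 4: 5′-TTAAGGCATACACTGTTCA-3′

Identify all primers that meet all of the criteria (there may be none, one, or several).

Candidate 1 and Candidate 3.

Candidate 1 (17 nt, A=3 T=3 G=7 C=4): length 17 ✓; longest run = 2 ✓; 3' end TCG has 2 G/C ✓; Tm = 2·6 + 4·11 = 56°C ✓ — passes.
Candidate 2 (23 nt, A=7 T=2 G=8 C=6): length 23 ✓; longest run = 3 ✓; 3' end ACA has 1 G/C ✓; Tm = 2·9 + 4·14 = 74°C, outside 53–70°C ✗ — fails.
Candidate 3 (21 nt, A=4 T=6 G=6 C=5): length 21 ✓; longest run = 2 ✓; 3' end ATG has 1 G/C ✓; Tm = 2·10 + 4·11 = 64°C ✓ — passes.
Candidate 4 (19 nt, A=6 T=6 G=3 C=4): length 19 ✓; longest run = 2 ✓; 3' end TCA has 1 G/C ✓; Tm = 2·12 + 4·7 = 52°C, outside 53–70°C ✗ — fails.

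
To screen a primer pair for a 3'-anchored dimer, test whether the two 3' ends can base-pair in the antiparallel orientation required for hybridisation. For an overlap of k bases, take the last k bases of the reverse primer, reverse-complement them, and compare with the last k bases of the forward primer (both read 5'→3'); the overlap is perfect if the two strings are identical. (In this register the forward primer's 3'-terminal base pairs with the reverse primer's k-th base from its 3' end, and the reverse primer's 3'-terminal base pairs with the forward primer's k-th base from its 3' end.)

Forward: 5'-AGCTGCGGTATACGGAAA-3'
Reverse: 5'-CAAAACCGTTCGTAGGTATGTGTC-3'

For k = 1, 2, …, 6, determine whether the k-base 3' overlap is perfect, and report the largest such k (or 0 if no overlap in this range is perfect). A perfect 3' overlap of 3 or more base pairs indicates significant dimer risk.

Last 6 bases (5'→3') — forward …CGGAAA, reverse …TGTGTC.
Reverse complement of the reverse primer's last 6 bases: GACACA; its first k bases are the reverse complement of the reverse primer's last k bases, so a perfect k-base overlap needs the forward primer's last k bases to equal them.
Comparing (forward last k vs required): k=1: A vs G ✗; k=2: AA vs GA ✗; k=3: AAA vs GAC ✗; k=4: GAAA vs GACA ✗; k=5: GGAAA vs GACAC ✗; k=6: CGGAAA vs GACACA ✗.
No overlap length from 1 to 6 is perfect, so the longest perfect 3' overlap is 0.

Longest perfect overlap: 0 complementary base pairs; below the dimer-risk threshold (threshold 3).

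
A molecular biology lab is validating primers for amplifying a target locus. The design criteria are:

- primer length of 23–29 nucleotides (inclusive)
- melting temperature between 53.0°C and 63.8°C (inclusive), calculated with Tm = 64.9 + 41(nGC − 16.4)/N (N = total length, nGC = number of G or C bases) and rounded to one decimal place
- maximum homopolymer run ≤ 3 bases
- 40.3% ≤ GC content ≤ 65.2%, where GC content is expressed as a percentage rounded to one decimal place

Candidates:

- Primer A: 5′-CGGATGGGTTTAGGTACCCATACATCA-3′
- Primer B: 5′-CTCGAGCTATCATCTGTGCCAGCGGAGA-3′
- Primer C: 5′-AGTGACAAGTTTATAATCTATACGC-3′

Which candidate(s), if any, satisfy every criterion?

Primer A only.

Primer A (27 nt, A=7 T=7 G=7 C=6): length 27 ✓; Tm = 64.9 + 41·(13 − 16.4)/27 = 59.7°C ✓; longest run = 3 ✓; GC 13/27 = 48.1% ✓ — passes.
Primer B (28 nt, A=6 T=6 G=8 C=8): length 28 ✓; Tm = 64.9 + 41·(16 − 16.4)/28 = 64.3°C, outside 53.0–63.8°C ✗; longest run = 2 ✓; GC 16/28 = 57.1% ✓ — fails.
Primer C (25 nt, A=9 T=8 G=4 C=4): length 25 ✓; Tm = 64.9 + 41·(8 − 16.4)/25 = 51.1°C, outside 53.0–63.8°C ✗; longest run = 3 ✓; GC 8/25 = 32.0%, outside 40.3–65.2% ✗ — fails.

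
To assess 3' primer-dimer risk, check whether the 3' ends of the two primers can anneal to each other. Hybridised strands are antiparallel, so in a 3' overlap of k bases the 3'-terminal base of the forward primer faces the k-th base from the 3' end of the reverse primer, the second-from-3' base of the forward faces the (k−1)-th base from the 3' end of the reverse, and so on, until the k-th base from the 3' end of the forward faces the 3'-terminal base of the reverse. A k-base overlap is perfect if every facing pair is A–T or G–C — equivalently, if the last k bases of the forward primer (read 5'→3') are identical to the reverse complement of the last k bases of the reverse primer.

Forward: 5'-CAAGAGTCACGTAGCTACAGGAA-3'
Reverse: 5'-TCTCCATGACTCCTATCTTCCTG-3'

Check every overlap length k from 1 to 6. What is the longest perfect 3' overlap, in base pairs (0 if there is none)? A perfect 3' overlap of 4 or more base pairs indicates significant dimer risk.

Longest perfect overlap: 6 complementary base pairs; significant dimer risk (threshold 4).

Last 6 bases (5'→3') — forward …CAGGAA, reverse …TTCCTG.
Reverse complement of the reverse primer's last 6 bases: CAGGAA; its first k bases are the reverse complement of the reverse primer's last k bases, so a perfect k-base overlap needs the forward primer's last k bases to equal them.
Comparing (forward last k vs required): k=1: A vs C ✗; k=2: AA vs CA ✗; k=3: GAA vs CAG ✗; k=4: GGAA vs CAGG ✗; k=5: AGGAA vs CAGGA ✗; k=6: CAGGAA vs CAGGAA ✓.
Only k = 6 is perfect, so the longest perfect 3' overlap is 6.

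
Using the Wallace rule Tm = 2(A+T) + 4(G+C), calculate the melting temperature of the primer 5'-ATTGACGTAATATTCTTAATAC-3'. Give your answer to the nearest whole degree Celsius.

54°C

Base counts: A=8, T=9, G=2, C=3 (length 22).
Tm = 2·(8+9) + 4·(2+3) = 2·17 + 4·5 = 34 + 20 = 54°C.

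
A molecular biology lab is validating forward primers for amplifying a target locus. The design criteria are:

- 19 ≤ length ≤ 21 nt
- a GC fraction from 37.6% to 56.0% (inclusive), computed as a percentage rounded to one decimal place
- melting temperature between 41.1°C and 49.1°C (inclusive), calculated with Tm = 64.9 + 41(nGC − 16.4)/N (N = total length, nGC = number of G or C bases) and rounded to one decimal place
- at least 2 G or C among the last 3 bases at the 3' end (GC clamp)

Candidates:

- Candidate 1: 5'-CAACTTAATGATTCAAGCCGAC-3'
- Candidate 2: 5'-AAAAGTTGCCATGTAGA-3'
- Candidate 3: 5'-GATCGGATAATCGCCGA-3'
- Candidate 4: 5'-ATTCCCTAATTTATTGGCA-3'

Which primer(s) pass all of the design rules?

Candidate 1 (22 nt, A=8 T=5 G=3 C=6): length 22, outside 19–21 ✗; GC 9/22 = 40.9% ✓; Tm = 64.9 + 41·(9 − 16.4)/22 = 51.1°C, outside 41.1–49.1°C ✗; 3' end GAC has 2 G/C ✓ — fails.
Candidate 2 (17 nt, A=7 T=4 G=4 C=2): length 17, outside 19–21 ✗; GC 6/17 = 35.3%, outside 37.6–56.0% ✗; Tm = 64.9 + 41·(6 − 16.4)/17 = 39.8°C, outside 41.1–49.1°C ✗; 3' end AGA has 1 G/C, need ≥2 ✗ — fails.
Candidate 3 (17 nt, A=5 T=3 G=5 C=4): length 17, outside 19–21 ✗; GC 9/17 = 52.9% ✓; Tm = 64.9 + 41·(9 − 16.4)/17 = 47.1°C ✓; 3' end CGA has 2 G/C ✓ — fails.
Candidate 4 (19 nt, A=5 T=8 G=2 C=4): length 19 ✓; GC 6/19 = 31.6%, outside 37.6–56.0% ✗; Tm = 64.9 + 41·(6 − 16.4)/19 = 42.5°C ✓; 3' end GCA has 2 G/C ✓ — fails.

None of the candidates satisfy all criteria.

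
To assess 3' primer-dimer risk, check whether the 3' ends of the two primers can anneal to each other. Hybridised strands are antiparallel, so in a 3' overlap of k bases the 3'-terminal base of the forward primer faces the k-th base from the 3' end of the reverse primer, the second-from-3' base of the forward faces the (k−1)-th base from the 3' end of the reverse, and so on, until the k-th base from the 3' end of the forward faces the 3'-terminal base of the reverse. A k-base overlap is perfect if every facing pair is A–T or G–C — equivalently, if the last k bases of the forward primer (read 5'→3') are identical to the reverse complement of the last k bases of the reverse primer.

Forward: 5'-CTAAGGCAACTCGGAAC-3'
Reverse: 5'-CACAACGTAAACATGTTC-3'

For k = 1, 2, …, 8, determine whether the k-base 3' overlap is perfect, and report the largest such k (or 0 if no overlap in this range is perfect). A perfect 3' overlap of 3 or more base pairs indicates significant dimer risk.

Last 8 bases (5'→3') — forward …CTCGGAAC, reverse …ACATGTTC.
Reverse complement of the reverse primer's last 8 bases: GAACATGT; its first k bases are the reverse complement of the reverse primer's last k bases, so a perfect k-base overlap needs the forward primer's last k bases to equal them.
Comparing (forward last k vs required): k=1: C vs G ✗; k=2: AC vs GA ✗; k=3: AAC vs GAA ✗; k=4: GAAC vs GAAC ✓; k=5: GGAAC vs GAACA ✗; k=6: CGGAAC vs GAACAT ✗; k=7: TCGGAAC vs GAACATG ✗; k=8: CTCGGAAC vs GAACATGT ✗.
Only k = 4 is perfect, so the longest perfect 3' overlap is 4.

Longest perfect overlap: 4 complementary base pairs; significant dimer risk (threshold 3).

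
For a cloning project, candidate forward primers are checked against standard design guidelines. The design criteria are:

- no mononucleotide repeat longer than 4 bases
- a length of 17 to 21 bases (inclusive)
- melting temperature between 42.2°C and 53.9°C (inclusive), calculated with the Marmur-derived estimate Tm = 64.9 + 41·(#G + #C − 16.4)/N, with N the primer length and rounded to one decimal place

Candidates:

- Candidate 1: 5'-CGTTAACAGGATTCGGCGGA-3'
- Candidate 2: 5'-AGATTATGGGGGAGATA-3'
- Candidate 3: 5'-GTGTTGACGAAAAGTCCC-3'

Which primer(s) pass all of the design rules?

Candidate 1 and Candidate 3.

Candidate 1 (20 nt, A=5 T=4 G=7 C=4): longest run = 2 ✓; length 20 ✓; Tm = 64.9 + 41·(11 − 16.4)/20 = 53.8°C ✓ — passes.
Candidate 2 (17 nt, A=6 T=4 G=7 C=0): longest run = 5, exceeds 4 ✗; length 17 ✓; Tm = 64.9 + 41·(7 − 16.4)/17 = 42.2°C ✓ — fails.
Candidate 3 (18 nt, A=5 T=4 G=5 C=4): longest run = 4 ✓; length 18 ✓; Tm = 64.9 + 41·(9 − 16.4)/18 = 48.0°C ✓ — passes.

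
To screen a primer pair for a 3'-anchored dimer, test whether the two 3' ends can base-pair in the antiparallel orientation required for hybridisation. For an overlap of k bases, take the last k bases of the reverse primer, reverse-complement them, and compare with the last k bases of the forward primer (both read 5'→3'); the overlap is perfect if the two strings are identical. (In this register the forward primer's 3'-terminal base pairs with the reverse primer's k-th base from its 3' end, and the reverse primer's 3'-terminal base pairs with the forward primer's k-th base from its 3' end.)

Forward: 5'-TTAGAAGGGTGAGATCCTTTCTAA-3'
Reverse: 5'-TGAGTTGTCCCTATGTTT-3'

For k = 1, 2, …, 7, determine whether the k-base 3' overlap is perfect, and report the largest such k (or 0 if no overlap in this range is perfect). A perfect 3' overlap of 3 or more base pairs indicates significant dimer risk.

Last 7 bases (5'→3') — forward …TTTCTAA, reverse …TATGTTT.
Reverse complement of the reverse primer's last 7 bases: AAACATA; its first k bases are the reverse complement of the reverse primer's last k bases, so a perfect k-base overlap needs the forward primer's last k bases to equal them.
Comparing (forward last k vs required): k=1: A vs A ✓; k=2: AA vs AA ✓; k=3: TAA vs AAA ✗; k=4: CTAA vs AAAC ✗; k=5: TCTAA vs AAACA ✗; k=6: TTCTAA vs AAACAT ✗; k=7: TTTCTAA vs AAACATA ✗.
Perfect overlaps at k = 1, 2; the largest is 2.

Longest perfect overlap: 2 complementary base pairs; below the dimer-risk threshold (threshold 3).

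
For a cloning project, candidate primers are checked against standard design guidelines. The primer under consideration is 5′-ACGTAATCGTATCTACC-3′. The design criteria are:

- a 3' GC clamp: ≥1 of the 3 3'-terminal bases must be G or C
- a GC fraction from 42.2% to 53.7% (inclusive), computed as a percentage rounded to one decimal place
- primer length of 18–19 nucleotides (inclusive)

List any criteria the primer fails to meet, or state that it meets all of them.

Base counts: A=5, T=5, G=2, C=5 (length 17).
GC clamp: 3' end ACC has 2 G/C ✓
GC content: GC 7/17 = 41.2%, outside 42.2–53.7% ✗
length: length 17, outside 18–19 ✗

Fails: GC content, length.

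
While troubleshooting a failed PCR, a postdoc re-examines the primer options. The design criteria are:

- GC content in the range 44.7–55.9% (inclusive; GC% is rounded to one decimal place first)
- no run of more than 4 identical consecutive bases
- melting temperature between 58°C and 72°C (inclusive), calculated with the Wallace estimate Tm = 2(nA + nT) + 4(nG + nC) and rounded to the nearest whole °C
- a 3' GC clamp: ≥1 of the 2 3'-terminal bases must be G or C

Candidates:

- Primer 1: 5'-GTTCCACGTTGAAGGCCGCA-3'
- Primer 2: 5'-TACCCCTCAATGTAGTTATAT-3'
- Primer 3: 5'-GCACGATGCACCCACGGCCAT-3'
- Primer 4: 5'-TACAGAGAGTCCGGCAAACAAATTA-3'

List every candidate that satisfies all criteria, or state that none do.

Primer 1 (20 nt, A=4 T=4 G=6 C=6): GC 12/20 = 60.0%, outside 44.7–55.9% ✗; longest run = 2 ✓; Tm = 2·8 + 4·12 = 64°C ✓; 3' end CA has 1 G/C ✓ — fails.
Primer 2 (21 nt, A=6 T=8 G=2 C=5): GC 7/21 = 33.3%, outside 44.7–55.9% ✗; longest run = 4 ✓; Tm = 2·14 + 4·7 = 56°C, outside 58–72°C ✗; 3' end AT has 0 G/C, need ≥1 ✗ — fails.
Primer 3 (21 nt, A=5 T=2 G=5 C=9): GC 14/21 = 66.7%, outside 44.7–55.9% ✗; longest run = 3 ✓; Tm = 2·7 + 4·14 = 70°C ✓; 3' end AT has 0 G/C, need ≥1 ✗ — fails.
Primer 4 (25 nt, A=11 T=4 G=5 C=5): GC 10/25 = 40.0%, outside 44.7–55.9% ✗; longest run = 3 ✓; Tm = 2·15 + 4·10 = 70°C ✓; 3' end TA has 0 G/C, need ≥1 ✗ — fails.

None of the candidates satisfy all criteria.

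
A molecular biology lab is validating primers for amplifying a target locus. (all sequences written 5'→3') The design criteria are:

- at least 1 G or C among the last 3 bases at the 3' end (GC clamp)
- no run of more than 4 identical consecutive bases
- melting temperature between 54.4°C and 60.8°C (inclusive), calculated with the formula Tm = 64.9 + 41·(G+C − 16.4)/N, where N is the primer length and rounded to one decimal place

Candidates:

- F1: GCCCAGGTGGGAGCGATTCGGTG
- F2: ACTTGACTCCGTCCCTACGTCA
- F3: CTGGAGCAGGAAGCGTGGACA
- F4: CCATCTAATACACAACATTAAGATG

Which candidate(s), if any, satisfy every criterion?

F1 (23 nt, A=3 T=4 G=11 C=5): 3' end GTG has 2 G/C ✓; longest run = 3 ✓; Tm = 64.9 + 41·(16 − 16.4)/23 = 64.2°C, outside 54.4–60.8°C ✗ — fails.
F2 (22 nt, A=4 T=6 G=3 C=9): 3' end TCA has 1 G/C ✓; longest run = 3 ✓; Tm = 64.9 + 41·(12 − 16.4)/22 = 56.7°C ✓ — passes.
F3 (21 nt, A=6 T=2 G=9 C=4): 3' end ACA has 1 G/C ✓; longest run = 2 ✓; Tm = 64.9 + 41·(13 − 16.4)/21 = 58.3°C ✓ — passes.
F4 (25 nt, A=11 T=6 G=2 C=6): 3' end ATG has 1 G/C ✓; longest run = 2 ✓; Tm = 64.9 + 41·(8 − 16.4)/25 = 51.1°C, outside 54.4–60.8°C ✗ — fails.

F2 and F3.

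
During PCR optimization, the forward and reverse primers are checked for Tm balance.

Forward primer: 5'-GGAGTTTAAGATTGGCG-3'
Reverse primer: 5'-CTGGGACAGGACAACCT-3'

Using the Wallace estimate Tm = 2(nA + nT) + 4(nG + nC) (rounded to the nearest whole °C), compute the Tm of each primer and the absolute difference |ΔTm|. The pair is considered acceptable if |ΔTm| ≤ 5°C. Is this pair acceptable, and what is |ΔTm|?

Forward: A=4 T=5 G=7 C=1 → Tm = 2·9 + 4·8 = 50°C.
Reverse: A=5 T=2 G=5 C=5 → Tm = 2·7 + 4·10 = 54°C.
|ΔTm| = |50 − 54| = 4°C, ≤ 5°C.

|ΔTm| = 4°C; the pair is acceptable.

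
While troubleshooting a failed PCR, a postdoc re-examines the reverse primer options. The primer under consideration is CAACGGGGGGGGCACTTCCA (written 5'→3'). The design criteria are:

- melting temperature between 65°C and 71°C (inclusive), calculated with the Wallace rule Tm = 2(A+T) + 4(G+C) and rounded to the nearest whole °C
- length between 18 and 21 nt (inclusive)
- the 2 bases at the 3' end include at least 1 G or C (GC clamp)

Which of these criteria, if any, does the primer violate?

Meets all criteria.

Base counts: A=4, T=2, G=8, C=6 (length 20).
Tm: Tm = 2·6 + 4·14 = 68°C ✓
length: length 20 ✓
GC clamp: 3' end CA has 1 G/C ✓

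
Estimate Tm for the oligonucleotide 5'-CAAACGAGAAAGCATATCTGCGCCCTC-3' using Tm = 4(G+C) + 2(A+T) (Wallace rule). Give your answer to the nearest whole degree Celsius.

Base counts: A=9, T=4, G=5, C=9 (length 27).
Tm = 2·(9+4) + 4·(5+9) = 2·13 + 4·14 = 26 + 56 = 82°C.

82°C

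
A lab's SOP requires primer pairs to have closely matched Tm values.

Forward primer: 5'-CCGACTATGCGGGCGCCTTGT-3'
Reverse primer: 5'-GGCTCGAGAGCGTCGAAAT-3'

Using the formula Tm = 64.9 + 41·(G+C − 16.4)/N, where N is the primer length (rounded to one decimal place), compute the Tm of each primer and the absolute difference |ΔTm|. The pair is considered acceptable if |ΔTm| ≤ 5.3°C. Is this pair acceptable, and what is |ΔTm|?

Forward: G+C = 14, N = 21 → Tm = 64.9 + 41·(14 − 16.4)/21 = 60.2°C.
Reverse: G+C = 11, N = 19 → Tm = 64.9 + 41·(11 − 16.4)/19 = 53.2°C.
|ΔTm| = |60.2 − 53.2| = 7.0°C, > 5.3°C.

|ΔTm| = 7.0°C; the pair is not acceptable.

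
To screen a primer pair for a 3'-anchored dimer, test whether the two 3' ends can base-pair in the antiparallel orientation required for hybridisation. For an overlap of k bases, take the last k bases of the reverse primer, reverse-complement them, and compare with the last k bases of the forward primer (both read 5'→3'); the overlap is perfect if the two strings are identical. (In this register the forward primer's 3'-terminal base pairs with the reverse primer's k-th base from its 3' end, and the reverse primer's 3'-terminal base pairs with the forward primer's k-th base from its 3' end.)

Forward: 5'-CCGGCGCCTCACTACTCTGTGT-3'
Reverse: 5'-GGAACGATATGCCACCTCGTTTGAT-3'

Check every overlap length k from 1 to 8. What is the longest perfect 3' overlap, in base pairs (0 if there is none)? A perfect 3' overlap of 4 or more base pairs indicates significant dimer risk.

Last 8 bases (5'→3') — forward …CTCTGTGT, reverse …CGTTTGAT.
Reverse complement of the reverse primer's last 8 bases: ATCAAACG; its first k bases are the reverse complement of the reverse primer's last k bases, so a perfect k-base overlap needs the forward primer's last k bases to equal them.
Comparing (forward last k vs required): k=1: T vs A ✗; k=2: GT vs AT ✗; k=3: TGT vs ATC ✗; k=4: GTGT vs ATCA ✗; k=5: TGTGT vs ATCAA ✗; k=6: CTGTGT vs ATCAAA ✗; k=7: TCTGTGT vs ATCAAAC ✗; k=8: CTCTGTGT vs ATCAAACG ✗.
No overlap length from 1 to 8 is perfect, so the longest perfect 3' overlap is 0.

Longest perfect overlap: 0 complementary base pairs; below the dimer-risk threshold (threshold 4).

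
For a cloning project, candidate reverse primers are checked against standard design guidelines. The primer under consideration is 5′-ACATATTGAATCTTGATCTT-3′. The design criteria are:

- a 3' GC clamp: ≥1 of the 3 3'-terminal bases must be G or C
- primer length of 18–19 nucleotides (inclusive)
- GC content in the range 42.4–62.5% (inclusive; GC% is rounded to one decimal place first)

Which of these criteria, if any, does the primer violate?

Base counts: A=6, T=9, G=2, C=3 (length 20).
GC clamp: 3' end CTT has 1 G/C ✓
length: length 20, outside 18–19 ✗
GC content: GC 5/20 = 25.0%, outside 42.4–62.5% ✗

Fails: length, GC content.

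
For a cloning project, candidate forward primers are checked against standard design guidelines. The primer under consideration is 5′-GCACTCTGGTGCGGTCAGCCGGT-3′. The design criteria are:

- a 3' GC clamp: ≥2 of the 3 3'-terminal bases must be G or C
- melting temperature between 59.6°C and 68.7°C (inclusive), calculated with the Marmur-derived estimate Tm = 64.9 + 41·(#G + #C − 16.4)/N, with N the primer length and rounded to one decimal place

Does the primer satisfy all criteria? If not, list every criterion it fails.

Base counts: A=2, T=5, G=9, C=7 (length 23).
GC clamp: 3' end GGT has 2 G/C ✓
Tm: Tm = 64.9 + 41·(16 − 16.4)/23 = 64.2°C ✓

Meets all criteria.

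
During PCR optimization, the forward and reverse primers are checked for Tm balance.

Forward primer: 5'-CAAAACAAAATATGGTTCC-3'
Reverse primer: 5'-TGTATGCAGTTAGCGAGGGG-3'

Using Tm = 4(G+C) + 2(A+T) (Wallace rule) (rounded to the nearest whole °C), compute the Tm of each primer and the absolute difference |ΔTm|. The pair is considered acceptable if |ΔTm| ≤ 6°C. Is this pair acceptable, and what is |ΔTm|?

|ΔTm| = 12°C; the pair is not acceptable.

Forward: A=9 T=4 G=2 C=4 → Tm = 2·13 + 4·6 = 50°C.
Reverse: A=4 T=5 G=9 C=2 → Tm = 2·9 + 4·11 = 62°C.
|ΔTm| = |50 − 62| = 12°C, > 6°C.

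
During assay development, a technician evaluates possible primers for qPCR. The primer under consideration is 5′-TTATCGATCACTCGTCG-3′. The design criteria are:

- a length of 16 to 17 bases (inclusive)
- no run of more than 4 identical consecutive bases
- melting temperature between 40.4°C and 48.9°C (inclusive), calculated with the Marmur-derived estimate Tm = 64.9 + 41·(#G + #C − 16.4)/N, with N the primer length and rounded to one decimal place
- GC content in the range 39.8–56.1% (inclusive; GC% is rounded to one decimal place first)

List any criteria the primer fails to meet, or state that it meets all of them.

Base counts: A=3, T=6, G=3, C=5 (length 17).
length: length 17 ✓
homopolymer run: longest run = 2 ✓
Tm: Tm = 64.9 + 41·(8 − 16.4)/17 = 44.6°C ✓
GC content: GC 8/17 = 47.1% ✓

Meets all criteria.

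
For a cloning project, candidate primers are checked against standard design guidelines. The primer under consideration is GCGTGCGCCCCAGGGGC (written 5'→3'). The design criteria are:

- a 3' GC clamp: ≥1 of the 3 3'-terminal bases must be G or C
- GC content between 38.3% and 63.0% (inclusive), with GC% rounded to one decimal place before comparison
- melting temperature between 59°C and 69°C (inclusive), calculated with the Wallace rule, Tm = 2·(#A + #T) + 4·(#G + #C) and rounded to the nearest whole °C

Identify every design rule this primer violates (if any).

Fails: GC content.

Base counts: A=1, T=1, G=8, C=7 (length 17).
GC clamp: 3' end GGC has 3 G/C ✓
GC content: GC 15/17 = 88.2%, outside 38.3–63.0% ✗
Tm: Tm = 2·2 + 4·15 = 64°C ✓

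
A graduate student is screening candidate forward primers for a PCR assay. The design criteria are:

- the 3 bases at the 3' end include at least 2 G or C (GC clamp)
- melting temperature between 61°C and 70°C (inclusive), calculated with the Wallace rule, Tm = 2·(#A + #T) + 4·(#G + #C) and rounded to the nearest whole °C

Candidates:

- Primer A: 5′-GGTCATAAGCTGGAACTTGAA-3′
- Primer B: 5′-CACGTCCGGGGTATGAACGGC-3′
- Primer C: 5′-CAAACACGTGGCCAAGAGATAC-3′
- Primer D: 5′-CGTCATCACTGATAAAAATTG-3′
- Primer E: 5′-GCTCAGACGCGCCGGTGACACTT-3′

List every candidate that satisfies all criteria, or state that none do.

Primer A (21 nt, A=7 T=5 G=6 C=3): 3' end GAA has 1 G/C, need ≥2 ✗; Tm = 2·12 + 4·9 = 60°C, outside 61–70°C ✗ — fails.
Primer B (21 nt, A=4 T=3 G=8 C=6): 3' end GGC has 3 G/C ✓; Tm = 2·7 + 4·14 = 70°C ✓ — passes.
Primer C (22 nt, A=9 T=2 G=5 C=6): 3' end TAC has 1 G/C, need ≥2 ✗; Tm = 2·11 + 4·11 = 66°C ✓ — fails.
Primer D (21 nt, A=8 T=6 G=3 C=4): 3' end TTG has 1 G/C, need ≥2 ✗; Tm = 2·14 + 4·7 = 56°C, outside 61–70°C ✗ — fails.
Primer E (23 nt, A=4 T=4 G=7 C=8): 3' end CTT has 1 G/C, need ≥2 ✗; Tm = 2·8 + 4·15 = 76°C, outside 61–70°C ✗ — fails.

Primer B only.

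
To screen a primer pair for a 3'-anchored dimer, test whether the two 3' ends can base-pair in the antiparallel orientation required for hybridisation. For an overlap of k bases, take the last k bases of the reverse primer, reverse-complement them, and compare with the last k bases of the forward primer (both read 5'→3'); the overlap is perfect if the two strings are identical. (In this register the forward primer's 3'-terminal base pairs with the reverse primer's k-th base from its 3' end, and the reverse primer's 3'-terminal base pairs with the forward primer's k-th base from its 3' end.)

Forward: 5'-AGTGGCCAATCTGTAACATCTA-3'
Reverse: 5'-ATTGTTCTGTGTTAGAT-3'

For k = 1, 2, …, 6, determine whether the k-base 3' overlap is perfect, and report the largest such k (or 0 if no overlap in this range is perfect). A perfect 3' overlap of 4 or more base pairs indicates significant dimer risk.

Last 6 bases (5'→3') — forward …CATCTA, reverse …TTAGAT.
Reverse complement of the reverse primer's last 6 bases: ATCTAA; its first k bases are the reverse complement of the reverse primer's last k bases, so a perfect k-base overlap needs the forward primer's last k bases to equal them.
Comparing (forward last k vs required): k=1: A vs A ✓; k=2: TA vs AT ✗; k=3: CTA vs ATC ✗; k=4: TCTA vs ATCT ✗; k=5: ATCTA vs ATCTA ✓; k=6: CATCTA vs ATCTAA ✗.
Perfect overlaps at k = 1, 5; the largest is 5.

Longest perfect overlap: 5 complementary base pairs; significant dimer risk (threshold 4).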